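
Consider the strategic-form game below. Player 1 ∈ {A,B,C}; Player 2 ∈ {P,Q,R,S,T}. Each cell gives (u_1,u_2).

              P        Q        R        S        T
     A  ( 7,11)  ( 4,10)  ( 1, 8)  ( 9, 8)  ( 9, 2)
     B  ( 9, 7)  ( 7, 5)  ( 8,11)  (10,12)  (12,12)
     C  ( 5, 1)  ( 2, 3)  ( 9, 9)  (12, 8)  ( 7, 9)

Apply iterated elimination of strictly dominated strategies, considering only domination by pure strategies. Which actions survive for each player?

P1 drop A (B beats it: P:9>7 Q:7>4 R:8>1 S:10>9 T:12>9)
P2 drop P (R beats it: B:11>7 C:9>1)
P2 drop Q (R beats it: B:11>5 C:9>3)
P1→{B,C} P2→{R,S,T}

Remaining: P1:{B,C} P2:{R,S,T}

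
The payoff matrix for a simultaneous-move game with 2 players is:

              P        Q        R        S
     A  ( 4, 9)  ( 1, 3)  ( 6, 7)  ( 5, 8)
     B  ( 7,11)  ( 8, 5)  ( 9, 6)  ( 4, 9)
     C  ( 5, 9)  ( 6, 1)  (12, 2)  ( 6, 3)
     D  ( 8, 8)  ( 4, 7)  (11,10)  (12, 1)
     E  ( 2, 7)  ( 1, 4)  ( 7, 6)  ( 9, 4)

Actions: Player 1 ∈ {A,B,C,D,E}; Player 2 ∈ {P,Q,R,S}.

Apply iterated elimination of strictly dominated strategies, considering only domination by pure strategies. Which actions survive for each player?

P1 drop A (C beats it: P:5>4 Q:6>1 R:12>6 S:6>5)
P1 drop E (D beats it: P:8>2 Q:4>1 R:11>7 S:12>9)
P2 drop Q (P beats it: B:11>5 C:9>1 D:8>7)
P1 drop B (D beats it: P:8>7 R:11>9 S:12>4)
P2 drop S (P beats it: C:9>3 D:8>1)
P1→{C,D} P2→{P,R}

Remaining: P1:{C,D} P2:{P,R}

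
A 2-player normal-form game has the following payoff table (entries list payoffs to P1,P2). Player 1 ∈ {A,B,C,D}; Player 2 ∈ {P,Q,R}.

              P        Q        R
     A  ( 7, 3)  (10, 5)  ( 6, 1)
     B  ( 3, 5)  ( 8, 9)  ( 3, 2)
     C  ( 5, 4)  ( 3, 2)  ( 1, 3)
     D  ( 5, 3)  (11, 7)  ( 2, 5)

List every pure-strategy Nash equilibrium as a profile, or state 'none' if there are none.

(A,P): not NE [P2→Q gives 5>3]
(A,Q): not NE [P1→D gives 11>10]
(A,R): not NE [P2→Q gives 5>1]
(B,P): not NE [P1→A gives 7>3; P2→Q gives 9>5]
(B,Q): not NE [P1→D gives 11>8]
(B,R): not NE [P1→A gives 6>3; P2→Q gives 9>2]
(C,P): not NE [P1→A gives 7>5]
(C,Q): not NE [P1→D gives 11>3; P2→P gives 4>2]
(C,R): not NE [P1→A gives 6>1; P2→P gives 4>3]
(D,P): not NE [P1→A gives 7>5; P2→Q gives 7>3]
(D,Q): NE
(D,R): not NE [P1→A gives 6>2; P2→Q gives 7>5]

PSNE = {(D,Q)}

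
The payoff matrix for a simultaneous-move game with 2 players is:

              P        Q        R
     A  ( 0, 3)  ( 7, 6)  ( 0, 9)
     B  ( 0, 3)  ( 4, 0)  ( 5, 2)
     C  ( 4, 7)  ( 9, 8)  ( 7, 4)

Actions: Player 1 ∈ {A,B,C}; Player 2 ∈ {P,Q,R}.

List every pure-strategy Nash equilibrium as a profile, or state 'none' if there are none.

(A,P): not NE [P1→C gives 4>0; P2→R gives 9>3]
(A,Q): not NE [P1→C gives 9>7; P2→R gives 9>6]
(A,R): not NE [P1→C gives 7>0]
(B,P): not NE [P1→C gives 4>0]
(B,Q): not NE [P1→C gives 9>4; P2→P gives 3>0]
(B,R): not NE [P1→C gives 7>5; P2→P gives 3>2]
(C,P): not NE [P2→Q gives 8>7]
(C,Q): NE
(C,R): not NE [P2→Q gives 8>4]

PSNE = {(C,Q)}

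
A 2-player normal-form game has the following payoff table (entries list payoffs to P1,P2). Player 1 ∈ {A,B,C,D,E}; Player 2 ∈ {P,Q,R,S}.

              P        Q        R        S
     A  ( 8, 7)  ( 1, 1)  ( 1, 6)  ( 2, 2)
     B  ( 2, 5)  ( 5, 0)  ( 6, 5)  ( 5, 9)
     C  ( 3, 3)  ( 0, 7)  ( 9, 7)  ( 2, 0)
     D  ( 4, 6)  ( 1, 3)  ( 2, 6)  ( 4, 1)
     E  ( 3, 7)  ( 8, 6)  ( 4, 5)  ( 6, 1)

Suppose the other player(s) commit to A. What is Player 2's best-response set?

P2 best: {P}

u_2(P vs A) = 7
u_2(Q vs A) = 1
u_2(R vs A) = 6
u_2(S vs A) = 2
max payoff 7 at {P}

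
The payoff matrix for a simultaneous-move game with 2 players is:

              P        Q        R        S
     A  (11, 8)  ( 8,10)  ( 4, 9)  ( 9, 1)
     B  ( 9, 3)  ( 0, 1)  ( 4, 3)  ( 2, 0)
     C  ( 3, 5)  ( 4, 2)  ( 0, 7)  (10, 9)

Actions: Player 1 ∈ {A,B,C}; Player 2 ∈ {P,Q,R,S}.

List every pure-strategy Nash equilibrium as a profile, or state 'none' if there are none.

NE set: (A,Q), (B,R), (C,S)

(A,P): not NE [P2→Q gives 10>8]
(A,Q): NE
(A,R): not NE [P2→Q gives 10>9]
(A,S): not NE [P1→C gives 10>9; P2→Q gives 10>1]
(B,P): not NE [P1→A gives 11>9]
(B,Q): not NE [P1→A gives 8>0; P2→R gives 3>1]
(B,R): NE
(B,S): not NE [P1→C gives 10>2; P2→R gives 3>0]
(C,P): not NE [P1→A gives 11>3; P2→S gives 9>5]
(C,Q): not NE [P1→A gives 8>4; P2→S gives 9>2]
(C,R): not NE [P1→B gives 4>0; P2→S gives 9>7]
(C,S): NE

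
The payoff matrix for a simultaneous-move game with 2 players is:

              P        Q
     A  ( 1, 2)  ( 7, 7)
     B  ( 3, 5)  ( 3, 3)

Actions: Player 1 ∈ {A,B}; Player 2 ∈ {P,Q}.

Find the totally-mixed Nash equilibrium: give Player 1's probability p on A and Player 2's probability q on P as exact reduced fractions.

P1 indiff ⇒ q·1+(1-q)·7 = q·3+(1-q)·3 ⇒ q(-2) = (1-q)(-4) ⇒ q = 2/3
P2 indiff ⇒ p·2+(1-p)·5 = p·7+(1-p)·3 ⇒ p(-5) = (1-p)(-2) ⇒ p = 2/7

P1 mixes 2/7 on A; P2 mixes 2/3 on P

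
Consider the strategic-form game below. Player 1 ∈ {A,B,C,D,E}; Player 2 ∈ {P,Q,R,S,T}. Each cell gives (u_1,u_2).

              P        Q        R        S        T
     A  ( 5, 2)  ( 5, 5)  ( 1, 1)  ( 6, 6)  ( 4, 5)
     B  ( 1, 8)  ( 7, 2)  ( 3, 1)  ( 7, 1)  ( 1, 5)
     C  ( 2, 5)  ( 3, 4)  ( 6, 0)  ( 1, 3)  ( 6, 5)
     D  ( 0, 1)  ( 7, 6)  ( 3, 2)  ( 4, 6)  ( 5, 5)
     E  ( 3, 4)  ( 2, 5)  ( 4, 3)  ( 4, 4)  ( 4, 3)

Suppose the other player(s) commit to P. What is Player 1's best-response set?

u_1(A vs P) = 5
u_1(B vs P) = 1
u_1(C vs P) = 2
u_1(D vs P) = 0
u_1(E vs P) = 3
max payoff 5 at {A}

BR_1 = {A}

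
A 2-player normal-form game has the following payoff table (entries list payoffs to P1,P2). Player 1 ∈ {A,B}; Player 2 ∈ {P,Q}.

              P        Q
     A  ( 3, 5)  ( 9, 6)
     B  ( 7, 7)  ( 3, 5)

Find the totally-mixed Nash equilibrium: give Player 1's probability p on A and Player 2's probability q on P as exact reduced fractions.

P1 mixes 2/3 on A; P2 mixes 3/5 on P

P1 indiff ⇒ q·3+(1-q)·9 = q·7+(1-q)·3 ⇒ q(-4) = (1-q)(-6) ⇒ q = 3/5
P2 indiff ⇒ p·5+(1-p)·7 = p·6+(1-p)·5 ⇒ p(-1) = (1-p)(-2) ⇒ p = 2/3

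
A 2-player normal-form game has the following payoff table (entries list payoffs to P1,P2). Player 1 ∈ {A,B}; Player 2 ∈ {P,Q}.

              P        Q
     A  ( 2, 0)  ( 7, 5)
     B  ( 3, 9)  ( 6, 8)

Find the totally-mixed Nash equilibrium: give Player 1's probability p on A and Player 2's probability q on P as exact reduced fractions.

P1 indiff ⇒ q·2+(1-q)·7 = q·3+(1-q)·6 ⇒ q(-1) = (1-q)(-1) ⇒ q = 1/2
P2 indiff ⇒ p·0+(1-p)·9 = p·5+(1-p)·8 ⇒ p(-5) = (1-p)(-1) ⇒ p = 1/6

(p,q) = (1/6, 1/2)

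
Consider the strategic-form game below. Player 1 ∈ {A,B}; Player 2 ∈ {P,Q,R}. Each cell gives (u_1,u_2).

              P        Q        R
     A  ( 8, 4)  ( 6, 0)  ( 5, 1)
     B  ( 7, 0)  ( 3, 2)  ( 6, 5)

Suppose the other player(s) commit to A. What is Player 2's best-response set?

P2 best: {P}

u_2(P vs A) = 4
u_2(Q vs A) = 0
u_2(R vs A) = 1
max payoff 4 at {P}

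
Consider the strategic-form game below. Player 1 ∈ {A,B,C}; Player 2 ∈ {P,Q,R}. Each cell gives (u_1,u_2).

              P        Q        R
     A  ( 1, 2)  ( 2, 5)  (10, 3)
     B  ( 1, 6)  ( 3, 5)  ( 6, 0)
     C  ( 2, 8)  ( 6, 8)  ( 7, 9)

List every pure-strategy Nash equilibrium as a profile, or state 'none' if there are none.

(A,P): not NE [P1→C gives 2>1; P2→Q gives 5>2]
(A,Q): not NE [P1→C gives 6>2]
(A,R): not NE [P2→Q gives 5>3]
(B,P): not NE [P1→C gives 2>1]
(B,Q): not NE [P1→C gives 6>3; P2→P gives 6>5]
(B,R): not NE [P1→A gives 10>6; P2→P gives 6>0]
(C,P): not NE [P2→R gives 9>8]
(C,Q): not NE [P2→R gives 9>8]
(C,R): not NE [P1→A gives 10>7]

Equilibria: none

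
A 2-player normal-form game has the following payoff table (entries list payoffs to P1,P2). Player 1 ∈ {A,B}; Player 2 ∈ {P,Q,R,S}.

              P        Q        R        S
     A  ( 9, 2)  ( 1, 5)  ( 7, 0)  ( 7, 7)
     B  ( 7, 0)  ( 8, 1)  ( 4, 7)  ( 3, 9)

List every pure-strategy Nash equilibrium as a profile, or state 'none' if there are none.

PSNE = {(A,S)}

(A,P): not NE [P2→S gives 7>2]
(A,Q): not NE [P1→B gives 8>1; P2→S gives 7>5]
(A,R): not NE [P2→S gives 7>0]
(A,S): NE
(B,P): not NE [P1→A gives 9>7; P2→S gives 9>0]
(B,Q): not NE [P2→S gives 9>1]
(B,R): not NE [P1→A gives 7>4; P2→S gives 9>7]
(B,S): not NE [P1→A gives 7>3]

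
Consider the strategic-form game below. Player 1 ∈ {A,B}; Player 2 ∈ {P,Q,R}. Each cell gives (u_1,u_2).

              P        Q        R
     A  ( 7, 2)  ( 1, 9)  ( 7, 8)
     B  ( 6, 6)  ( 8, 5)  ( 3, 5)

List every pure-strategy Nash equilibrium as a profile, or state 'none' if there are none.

PSNE: ∅

(A,P): not NE [P2→Q gives 9>2]
(A,Q): not NE [P1→B gives 8>1]
(A,R): not NE [P2→Q gives 9>8]
(B,P): not NE [P1→A gives 7>6]
(B,Q): not NE [P2→P gives 6>5]
(B,R): not NE [P1→A gives 7>3; P2→P gives 6>5]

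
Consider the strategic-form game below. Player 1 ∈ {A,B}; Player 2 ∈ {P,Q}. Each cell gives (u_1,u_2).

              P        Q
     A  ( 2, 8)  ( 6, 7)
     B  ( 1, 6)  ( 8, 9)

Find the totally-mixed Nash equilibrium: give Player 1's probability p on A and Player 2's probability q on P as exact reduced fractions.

(p,q) = (3/4, 2/3)

P1 indiff ⇒ q·2+(1-q)·6 = q·1+(1-q)·8 ⇒ q(1) = (1-q)(2) ⇒ q = 2/3
P2 indiff ⇒ p·8+(1-p)·6 = p·7+(1-p)·9 ⇒ p(1) = (1-p)(3) ⇒ p = 3/4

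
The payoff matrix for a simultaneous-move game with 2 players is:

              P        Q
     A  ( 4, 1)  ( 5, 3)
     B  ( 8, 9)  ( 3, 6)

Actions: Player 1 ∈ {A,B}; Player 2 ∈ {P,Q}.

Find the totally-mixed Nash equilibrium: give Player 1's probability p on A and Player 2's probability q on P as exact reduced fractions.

p=3/5, q=1/3

P1 indiff ⇒ q·4+(1-q)·5 = q·8+(1-q)·3 ⇒ q(-4) = (1-q)(-2) ⇒ q = 1/3
P2 indiff ⇒ p·1+(1-p)·9 = p·3+(1-p)·6 ⇒ p(-2) = (1-p)(-3) ⇒ p = 3/5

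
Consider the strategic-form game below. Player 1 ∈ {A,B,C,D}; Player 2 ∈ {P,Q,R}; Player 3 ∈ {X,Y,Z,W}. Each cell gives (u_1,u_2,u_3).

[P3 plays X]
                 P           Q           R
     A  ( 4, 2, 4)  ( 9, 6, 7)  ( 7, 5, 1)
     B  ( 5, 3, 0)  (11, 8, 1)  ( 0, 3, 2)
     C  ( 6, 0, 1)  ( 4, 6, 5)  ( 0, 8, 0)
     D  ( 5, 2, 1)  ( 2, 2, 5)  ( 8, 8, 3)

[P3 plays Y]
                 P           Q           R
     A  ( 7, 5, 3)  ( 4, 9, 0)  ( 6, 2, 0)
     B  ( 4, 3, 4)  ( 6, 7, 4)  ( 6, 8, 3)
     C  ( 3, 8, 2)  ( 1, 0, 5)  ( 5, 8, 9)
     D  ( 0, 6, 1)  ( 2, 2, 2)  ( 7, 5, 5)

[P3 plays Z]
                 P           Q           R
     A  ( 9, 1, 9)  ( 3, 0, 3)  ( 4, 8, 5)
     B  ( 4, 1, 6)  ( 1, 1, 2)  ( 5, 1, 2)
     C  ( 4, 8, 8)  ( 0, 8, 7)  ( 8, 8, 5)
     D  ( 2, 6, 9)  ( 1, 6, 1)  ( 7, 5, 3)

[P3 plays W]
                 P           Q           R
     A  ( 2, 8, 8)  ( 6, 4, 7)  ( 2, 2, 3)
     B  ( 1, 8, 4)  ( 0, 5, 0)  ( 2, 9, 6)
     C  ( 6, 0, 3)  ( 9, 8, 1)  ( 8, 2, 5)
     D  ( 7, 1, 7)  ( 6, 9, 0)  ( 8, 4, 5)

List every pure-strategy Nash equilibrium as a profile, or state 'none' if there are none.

(A,P,X): not NE [P1→C gives 6>4; P2→Q gives 6>2; P3→Z gives 9>4]
(A,P,Y): not NE [P2→Q gives 9>5; P3→Z gives 9>3]
(A,P,Z): not NE [P2→R gives 8>1]
(A,P,W): not NE [P1→D gives 7>2; P3→Z gives 9>8]
(A,Q,X): not NE [P1→B gives 11>9]
(A,Q,Y): not NE [P1→B gives 6>4; P3→W gives 7>0]
(A,Q,Z): not NE [P2→R gives 8>0; P3→W gives 7>3]
(A,Q,W): not NE [P1→C gives 9>6; P2→P gives 8>4]
(A,R,X): not NE [P1→D gives 8>7; P2→Q gives 6>5; P3→Z gives 5>1]
(A,R,Y): not NE [P1→D gives 7>6; P2→Q gives 9>2; P3→Z gives 5>0]
(A,R,Z): not NE [P1→C gives 8>4]
(A,R,W): not NE [P1→D gives 8>2; P2→P gives 8>2; P3→Z gives 5>3]
(B,P,X): not NE [P1→C gives 6>5; P2→Q gives 8>3; P3→Z gives 6>0]
(B,P,Y): not NE [P1→A gives 7>4; P2→R gives 8>3; P3→Z gives 6>4]
(B,P,Z): not NE [P1→A gives 9>4]
(B,P,W): not NE [P1→D gives 7>1; P2→R gives 9>8; P3→Z gives 6>4]
(B,Q,X): not NE [P3→Y gives 4>1]
(B,Q,Y): not NE [P2→R gives 8>7]
(B,Q,Z): not NE [P1→A gives 3>1; P3→Y gives 4>2]
(B,Q,W): not NE [P1→C gives 9>0; P2→R gives 9>5; P3→Y gives 4>0]
(B,R,X): not NE [P1→D gives 8>0; P2→Q gives 8>3; P3→W gives 6>2]
(B,R,Y): not NE [P1→D gives 7>6; P3→W gives 6>3]
(B,R,Z): not NE [P1→C gives 8>5; P3→W gives 6>2]
(B,R,W): not NE [P1→D gives 8>2]
(C,P,X): not NE [P2→R gives 8>0; P3→Z gives 8>1]
(C,P,Y): not NE [P1→A gives 7>3; P3→Z gives 8>2]
(C,P,Z): not NE [P1→A gives 9>4]
(C,P,W): not NE [P1→D gives 7>6; P2→Q gives 8>0; P3→Z gives 8>3]
(C,Q,X): not NE [P1→B gives 11>4; P2→R gives 8>6; P3→Z gives 7>5]
(C,Q,Y): not NE [P1→B gives 6>1; P2→R gives 8>0; P3→Z gives 7>5]
(C,Q,Z): not NE [P1→A gives 3>0]
(C,Q,W): not NE [P3→Z gives 7>1]
(C,R,X): not NE [P1→D gives 8>0; P3→Y gives 9>0]
(C,R,Y): not NE [P1→D gives 7>5]
(C,R,Z): not NE [P3→Y gives 9>5]
(C,R,W): not NE [P2→Q gives 8>2; P3→Y gives 9>5]
(D,P,X): not NE [P1→C gives 6>5; P2→R gives 8>2; P3→Z gives 9>1]
(D,P,Y): not NE [P1→A gives 7>0; P3→Z gives 9>1]
(D,P,Z): not NE [P1→A gives 9>2]
(D,P,W): not NE [P2→Q gives 9>1; P3→Z gives 9>7]
(D,Q,X): not NE [P1→B gives 11>2; P2→R gives 8>2]
(D,Q,Y): not NE [P1→B gives 6>2; P2→P gives 6>2; P3→X gives 5>2]
(D,Q,Z): not NE [P1→A gives 3>1; P3→X gives 5>1]
(D,Q,W): not NE [P1→C gives 9>6; P3→X gives 5>0]
(D,R,X): not NE [P3→W gives 5>3]
(D,R,Y): not NE [P2→P gives 6>5]
(D,R,Z): not NE [P1→C gives 8>7; P2→Q gives 6>5; P3→W gives 5>3]
(D,R,W): not NE [P2→Q gives 9>4]

PSNE: ∅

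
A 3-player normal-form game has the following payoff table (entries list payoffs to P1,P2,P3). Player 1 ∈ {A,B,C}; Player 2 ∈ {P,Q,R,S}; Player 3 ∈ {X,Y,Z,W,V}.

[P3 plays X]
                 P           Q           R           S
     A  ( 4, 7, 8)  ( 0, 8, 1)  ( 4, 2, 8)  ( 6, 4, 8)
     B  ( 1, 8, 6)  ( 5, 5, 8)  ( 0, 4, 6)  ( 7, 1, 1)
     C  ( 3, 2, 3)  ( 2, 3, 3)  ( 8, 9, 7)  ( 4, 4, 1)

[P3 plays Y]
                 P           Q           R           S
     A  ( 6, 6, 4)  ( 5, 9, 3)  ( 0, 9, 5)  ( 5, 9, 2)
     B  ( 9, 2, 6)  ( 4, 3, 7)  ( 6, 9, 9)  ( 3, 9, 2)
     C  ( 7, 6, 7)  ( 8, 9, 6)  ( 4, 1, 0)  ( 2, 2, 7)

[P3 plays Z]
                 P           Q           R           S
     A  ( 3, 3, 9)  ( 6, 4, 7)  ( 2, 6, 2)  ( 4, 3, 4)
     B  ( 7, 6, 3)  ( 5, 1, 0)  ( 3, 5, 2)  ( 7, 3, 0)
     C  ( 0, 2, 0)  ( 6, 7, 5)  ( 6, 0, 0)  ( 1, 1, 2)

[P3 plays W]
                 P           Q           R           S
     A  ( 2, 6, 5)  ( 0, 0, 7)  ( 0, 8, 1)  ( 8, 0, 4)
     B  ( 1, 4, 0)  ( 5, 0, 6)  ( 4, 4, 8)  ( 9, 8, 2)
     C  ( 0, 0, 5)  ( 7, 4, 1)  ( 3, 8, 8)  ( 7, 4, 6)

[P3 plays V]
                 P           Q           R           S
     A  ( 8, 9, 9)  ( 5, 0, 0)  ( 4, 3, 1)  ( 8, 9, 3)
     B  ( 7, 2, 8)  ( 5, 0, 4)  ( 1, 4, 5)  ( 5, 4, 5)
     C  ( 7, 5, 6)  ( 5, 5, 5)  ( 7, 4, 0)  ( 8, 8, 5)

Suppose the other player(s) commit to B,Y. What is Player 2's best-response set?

BR_2 = {R,S}

u_2(P vs B,Y) = 2
u_2(Q vs B,Y) = 3
u_2(R vs B,Y) = 9
u_2(S vs B,Y) = 9
max payoff 9 at {R,S}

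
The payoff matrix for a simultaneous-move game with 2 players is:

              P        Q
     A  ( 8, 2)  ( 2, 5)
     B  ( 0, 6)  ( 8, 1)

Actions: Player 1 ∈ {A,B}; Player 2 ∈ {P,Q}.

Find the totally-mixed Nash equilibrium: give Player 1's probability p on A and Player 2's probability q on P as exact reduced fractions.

P1 indiff ⇒ q·8+(1-q)·2 = q·0+(1-q)·8 ⇒ q(8) = (1-q)(6) ⇒ q = 3/7
P2 indiff ⇒ p·2+(1-p)·6 = p·5+(1-p)·1 ⇒ p(-3) = (1-p)(-5) ⇒ p = 5/8

p=5/8, q=3/7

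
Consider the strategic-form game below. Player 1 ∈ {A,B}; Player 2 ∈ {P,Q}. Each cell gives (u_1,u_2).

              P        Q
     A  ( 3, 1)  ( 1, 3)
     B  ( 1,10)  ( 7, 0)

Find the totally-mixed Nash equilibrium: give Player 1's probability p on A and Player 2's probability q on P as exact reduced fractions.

(p,q) = (5/6, 3/4)

P1 indiff ⇒ q·3+(1-q)·1 = q·1+(1-q)·7 ⇒ q(2) = (1-q)(6) ⇒ q = 3/4
P2 indiff ⇒ p·1+(1-p)·10 = p·3+(1-p)·0 ⇒ p(-2) = (1-p)(-10) ⇒ p = 5/6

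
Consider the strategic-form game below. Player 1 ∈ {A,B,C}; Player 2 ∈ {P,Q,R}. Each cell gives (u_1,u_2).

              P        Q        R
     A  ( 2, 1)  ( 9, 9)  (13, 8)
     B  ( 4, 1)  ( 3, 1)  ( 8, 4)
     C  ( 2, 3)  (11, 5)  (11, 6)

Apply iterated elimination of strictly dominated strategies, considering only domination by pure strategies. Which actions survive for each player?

Survivors P1:{A,C} P2:{Q,R}

P2 drop P (R beats it: A:8>1 B:4>1 C:6>3)
P1 drop B (A beats it: Q:9>3 R:13>8)
P1→{A,C} P2→{Q,R}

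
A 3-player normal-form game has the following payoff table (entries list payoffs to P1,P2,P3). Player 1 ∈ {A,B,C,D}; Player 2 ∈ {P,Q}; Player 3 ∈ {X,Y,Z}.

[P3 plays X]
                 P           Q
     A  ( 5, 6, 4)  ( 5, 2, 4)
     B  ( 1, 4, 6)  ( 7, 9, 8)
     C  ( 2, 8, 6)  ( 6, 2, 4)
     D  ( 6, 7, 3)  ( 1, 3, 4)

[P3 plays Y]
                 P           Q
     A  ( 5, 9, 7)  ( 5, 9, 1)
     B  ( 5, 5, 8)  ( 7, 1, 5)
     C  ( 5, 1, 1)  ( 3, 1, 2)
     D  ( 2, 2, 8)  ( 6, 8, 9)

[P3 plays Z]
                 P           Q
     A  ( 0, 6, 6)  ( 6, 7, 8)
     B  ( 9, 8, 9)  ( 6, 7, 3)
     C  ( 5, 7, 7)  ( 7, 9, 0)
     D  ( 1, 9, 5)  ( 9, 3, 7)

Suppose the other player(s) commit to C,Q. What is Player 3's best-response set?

u_3(X vs C,Q) = 4
u_3(Y vs C,Q) = 2
u_3(Z vs C,Q) = 0
max payoff 4 at {X}

BR_3 = {X}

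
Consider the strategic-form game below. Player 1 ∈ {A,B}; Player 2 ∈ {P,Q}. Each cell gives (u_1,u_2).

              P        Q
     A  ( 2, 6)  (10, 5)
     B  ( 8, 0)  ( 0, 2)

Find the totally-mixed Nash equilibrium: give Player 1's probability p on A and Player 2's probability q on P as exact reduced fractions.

p=2/3, q=5/8

P1 indiff ⇒ q·2+(1-q)·10 = q·8+(1-q)·0 ⇒ q(-6) = (1-q)(-10) ⇒ q = 5/8
P2 indiff ⇒ p·6+(1-p)·0 = p·5+(1-p)·2 ⇒ p(1) = (1-p)(2) ⇒ p = 2/3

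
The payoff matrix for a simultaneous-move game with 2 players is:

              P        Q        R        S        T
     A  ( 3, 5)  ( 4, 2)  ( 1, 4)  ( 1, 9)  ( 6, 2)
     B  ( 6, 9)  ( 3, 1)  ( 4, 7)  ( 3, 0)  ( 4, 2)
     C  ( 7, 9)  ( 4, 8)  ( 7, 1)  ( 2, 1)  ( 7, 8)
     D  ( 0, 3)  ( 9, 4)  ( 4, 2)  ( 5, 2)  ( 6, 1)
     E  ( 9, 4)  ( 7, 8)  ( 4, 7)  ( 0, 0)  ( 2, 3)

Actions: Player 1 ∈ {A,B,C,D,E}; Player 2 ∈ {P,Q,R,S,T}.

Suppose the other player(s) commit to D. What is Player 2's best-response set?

P2 best: {Q}

u_2(P vs D) = 3
u_2(Q vs D) = 4
u_2(R vs D) = 2
u_2(S vs D) = 2
u_2(T vs D) = 1
max payoff 4 at {Q}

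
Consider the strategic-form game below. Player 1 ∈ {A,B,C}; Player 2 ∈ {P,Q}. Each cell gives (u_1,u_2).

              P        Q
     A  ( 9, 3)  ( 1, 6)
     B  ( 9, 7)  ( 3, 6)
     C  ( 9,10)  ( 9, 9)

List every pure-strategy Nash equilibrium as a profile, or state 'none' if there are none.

PSNE = {(B,P), (C,P)}

(A,P): not NE [P2→Q gives 6>3]
(A,Q): not NE [P1→C gives 9>1]
(B,P): NE
(B,Q): not NE [P1→C gives 9>3; P2→P gives 7>6]
(C,P): NE
(C,Q): not NE [P2→P gives 10>9]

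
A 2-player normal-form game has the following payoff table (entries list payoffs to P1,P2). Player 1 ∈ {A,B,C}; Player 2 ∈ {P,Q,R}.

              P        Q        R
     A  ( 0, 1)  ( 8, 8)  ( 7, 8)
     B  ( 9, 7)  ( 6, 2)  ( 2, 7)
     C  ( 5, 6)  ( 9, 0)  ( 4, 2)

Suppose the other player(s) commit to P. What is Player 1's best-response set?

argmax u_1 = {B}

u_1(A vs P) = 0
u_1(B vs P) = 9
u_1(C vs P) = 5
max payoff 9 at {B}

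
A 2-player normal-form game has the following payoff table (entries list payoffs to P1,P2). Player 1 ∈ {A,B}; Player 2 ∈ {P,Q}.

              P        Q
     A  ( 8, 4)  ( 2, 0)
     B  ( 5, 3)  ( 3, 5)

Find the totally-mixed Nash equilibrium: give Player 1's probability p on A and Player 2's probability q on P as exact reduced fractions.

P1 indiff ⇒ q·8+(1-q)·2 = q·5+(1-q)·3 ⇒ q(3) = (1-q)(1) ⇒ q = 1/4
P2 indiff ⇒ p·4+(1-p)·3 = p·0+(1-p)·5 ⇒ p(4) = (1-p)(2) ⇒ p = 1/3

(p,q) = (1/3, 1/4)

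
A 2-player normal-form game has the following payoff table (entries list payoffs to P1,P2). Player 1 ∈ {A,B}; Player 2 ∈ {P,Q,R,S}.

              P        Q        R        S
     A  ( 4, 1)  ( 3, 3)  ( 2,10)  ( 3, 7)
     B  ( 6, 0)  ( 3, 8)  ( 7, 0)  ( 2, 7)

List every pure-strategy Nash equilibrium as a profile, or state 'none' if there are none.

NE set: (B,Q)

(A,P): not NE [P1→B gives 6>4; P2→R gives 10>1]
(A,Q): not NE [P2→R gives 10>3]
(A,R): not NE [P1→B gives 7>2]
(A,S): not NE [P2→R gives 10>7]
(B,P): not NE [P2→Q gives 8>0]
(B,Q): NE
(B,R): not NE [P2→Q gives 8>0]
(B,S): not NE [P1→A gives 3>2; P2→Q gives 8>7]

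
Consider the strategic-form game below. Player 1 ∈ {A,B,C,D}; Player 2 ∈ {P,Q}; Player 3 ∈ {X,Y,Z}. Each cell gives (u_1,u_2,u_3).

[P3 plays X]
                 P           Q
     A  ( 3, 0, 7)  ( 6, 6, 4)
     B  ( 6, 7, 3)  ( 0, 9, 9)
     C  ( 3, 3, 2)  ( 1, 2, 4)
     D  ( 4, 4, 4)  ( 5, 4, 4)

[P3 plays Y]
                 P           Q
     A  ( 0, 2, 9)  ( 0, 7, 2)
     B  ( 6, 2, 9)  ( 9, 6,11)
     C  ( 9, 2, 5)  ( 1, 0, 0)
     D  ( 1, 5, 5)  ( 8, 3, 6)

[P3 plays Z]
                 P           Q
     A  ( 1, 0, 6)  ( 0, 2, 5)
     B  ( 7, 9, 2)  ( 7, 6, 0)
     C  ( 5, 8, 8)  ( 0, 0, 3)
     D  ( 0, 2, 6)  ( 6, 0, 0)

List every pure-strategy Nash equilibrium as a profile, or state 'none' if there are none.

Nash profiles: (B,Q,Y)

(A,P,X): not NE [P1→B gives 6>3; P2→Q gives 6>0; P3→Y gives 9>7]
(A,P,Y): not NE [P1→C gives 9>0; P2→Q gives 7>2]
(A,P,Z): not NE [P1→B gives 7>1; P2→Q gives 2>0; P3→Y gives 9>6]
(A,Q,X): not NE [P3→Z gives 5>4]
(A,Q,Y): not NE [P1→B gives 9>0; P3→Z gives 5>2]
(A,Q,Z): not NE [P1→B gives 7>0]
(B,P,X): not NE [P2→Q gives 9>7; P3→Y gives 9>3]
(B,P,Y): not NE [P1→C gives 9>6; P2→Q gives 6>2]
(B,P,Z): not NE [P3→Y gives 9>2]
(B,Q,X): not NE [P1→A gives 6>0; P3→Y gives 11>9]
(B,Q,Y): NE
(B,Q,Z): not NE [P2→P gives 9>6; P3→Y gives 11>0]
(C,P,X): not NE [P1→B gives 6>3; P3→Z gives 8>2]
(C,P,Y): not NE [P3→Z gives 8>5]
(C,P,Z): not NE [P1→B gives 7>5]
(C,Q,X): not NE [P1→A gives 6>1; P2→P gives 3>2]
(C,Q,Y): not NE [P1→B gives 9>1; P2→P gives 2>0; P3→X gives 4>0]
(C,Q,Z): not NE [P1→B gives 7>0; P2→P gives 8>0; P3→X gives 4>3]
(D,P,X): not NE [P1→B gives 6>4; P3→Z gives 6>4]
(D,P,Y): not NE [P1→C gives 9>1; P3→Z gives 6>5]
(D,P,Z): not NE [P1→B gives 7>0]
(D,Q,X): not NE [P1→A gives 6>5; P3→Y gives 6>4]
(D,Q,Y): not NE [P1→B gives 9>8; P2→P gives 5>3]
(D,Q,Z): not NE [P1→B gives 7>6; P2→P gives 2>0; P3→Y gives 6>0]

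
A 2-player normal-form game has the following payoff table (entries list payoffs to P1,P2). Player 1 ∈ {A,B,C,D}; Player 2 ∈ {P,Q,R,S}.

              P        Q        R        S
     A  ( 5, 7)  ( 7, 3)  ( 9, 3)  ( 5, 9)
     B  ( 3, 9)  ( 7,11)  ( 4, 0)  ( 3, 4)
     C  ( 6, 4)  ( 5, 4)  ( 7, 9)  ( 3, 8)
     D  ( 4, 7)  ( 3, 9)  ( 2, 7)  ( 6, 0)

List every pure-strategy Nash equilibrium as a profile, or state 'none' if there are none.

(A,P): not NE [P1→C gives 6>5; P2→S gives 9>7]
(A,Q): not NE [P2→S gives 9>3]
(A,R): not NE [P2→S gives 9>3]
(A,S): not NE [P1→D gives 6>5]
(B,P): not NE [P1→C gives 6>3; P2→Q gives 11>9]
(B,Q): NE
(B,R): not NE [P1→A gives 9>4; P2→Q gives 11>0]
(B,S): not NE [P1→D gives 6>3; P2→Q gives 11>4]
(C,P): not NE [P2→R gives 9>4]
(C,Q): not NE [P1→B gives 7>5; P2→R gives 9>4]
(C,R): not NE [P1→A gives 9>7]
(C,S): not NE [P1→D gives 6>3; P2→R gives 9>8]
(D,P): not NE [P1→C gives 6>4; P2→Q gives 9>7]
(D,Q): not NE [P1→B gives 7>3]
(D,R): not NE [P1→A gives 9>2; P2→Q gives 9>7]
(D,S): not NE [P2→Q gives 9>0]

Nash profiles: (B,Q)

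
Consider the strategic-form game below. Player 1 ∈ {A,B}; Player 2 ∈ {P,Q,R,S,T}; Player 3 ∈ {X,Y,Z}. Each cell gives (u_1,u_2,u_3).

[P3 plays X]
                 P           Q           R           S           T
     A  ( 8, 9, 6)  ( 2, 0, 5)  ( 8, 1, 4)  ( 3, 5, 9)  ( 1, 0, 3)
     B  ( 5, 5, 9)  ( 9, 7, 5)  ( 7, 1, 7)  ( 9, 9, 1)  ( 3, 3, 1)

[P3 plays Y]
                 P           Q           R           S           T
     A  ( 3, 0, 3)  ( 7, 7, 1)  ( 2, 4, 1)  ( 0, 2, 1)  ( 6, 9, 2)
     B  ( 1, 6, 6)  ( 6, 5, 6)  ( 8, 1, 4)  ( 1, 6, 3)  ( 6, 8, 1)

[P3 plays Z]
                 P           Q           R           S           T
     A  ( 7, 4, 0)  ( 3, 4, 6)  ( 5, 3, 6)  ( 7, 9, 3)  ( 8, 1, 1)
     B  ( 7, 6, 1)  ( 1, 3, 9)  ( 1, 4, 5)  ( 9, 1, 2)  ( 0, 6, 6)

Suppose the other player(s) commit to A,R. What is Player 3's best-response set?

BR_3 = {Z}

u_3(X vs A,R) = 4
u_3(Y vs A,R) = 1
u_3(Z vs A,R) = 6
max payoff 6 at {Z}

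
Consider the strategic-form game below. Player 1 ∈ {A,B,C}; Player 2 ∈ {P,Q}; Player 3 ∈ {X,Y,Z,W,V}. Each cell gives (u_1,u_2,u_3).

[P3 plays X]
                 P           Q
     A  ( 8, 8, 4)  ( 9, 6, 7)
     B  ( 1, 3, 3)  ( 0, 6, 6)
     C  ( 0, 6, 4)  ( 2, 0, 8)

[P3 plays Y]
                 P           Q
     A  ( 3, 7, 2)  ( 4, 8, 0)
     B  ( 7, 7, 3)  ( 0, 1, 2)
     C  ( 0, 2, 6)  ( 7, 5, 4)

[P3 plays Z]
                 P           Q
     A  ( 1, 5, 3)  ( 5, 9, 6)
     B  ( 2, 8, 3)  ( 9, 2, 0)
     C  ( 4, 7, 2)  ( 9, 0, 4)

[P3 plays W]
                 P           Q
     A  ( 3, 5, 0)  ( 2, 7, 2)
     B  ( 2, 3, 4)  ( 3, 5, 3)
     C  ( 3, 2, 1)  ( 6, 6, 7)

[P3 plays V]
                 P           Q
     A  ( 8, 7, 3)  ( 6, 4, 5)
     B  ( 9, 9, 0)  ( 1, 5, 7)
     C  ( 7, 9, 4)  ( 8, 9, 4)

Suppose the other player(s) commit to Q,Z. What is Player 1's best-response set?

u_1(A vs Q,Z) = 5
u_1(B vs Q,Z) = 9
u_1(C vs Q,Z) = 9
max payoff 9 at {B,C}

BR_1 = {B,C}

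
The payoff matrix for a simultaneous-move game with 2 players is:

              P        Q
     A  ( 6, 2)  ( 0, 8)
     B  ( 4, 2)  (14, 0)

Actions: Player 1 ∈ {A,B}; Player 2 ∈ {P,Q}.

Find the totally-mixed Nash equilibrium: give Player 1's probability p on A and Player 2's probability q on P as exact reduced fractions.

P1 mixes 1/4 on A; P2 mixes 7/8 on P

P1 indiff ⇒ q·6+(1-q)·0 = q·4+(1-q)·14 ⇒ q(2) = (1-q)(14) ⇒ q = 7/8
P2 indiff ⇒ p·2+(1-p)·2 = p·8+(1-p)·0 ⇒ p(-6) = (1-p)(-2) ⇒ p = 1/4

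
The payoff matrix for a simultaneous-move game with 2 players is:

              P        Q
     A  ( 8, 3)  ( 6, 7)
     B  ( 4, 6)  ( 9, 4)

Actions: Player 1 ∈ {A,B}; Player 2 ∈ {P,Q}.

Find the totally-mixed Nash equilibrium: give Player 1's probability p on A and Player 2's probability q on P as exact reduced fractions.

P1 indiff ⇒ q·8+(1-q)·6 = q·4+(1-q)·9 ⇒ q(4) = (1-q)(3) ⇒ q = 3/7
P2 indiff ⇒ p·3+(1-p)·6 = p·7+(1-p)·4 ⇒ p(-4) = (1-p)(-2) ⇒ p = 1/3

p=1/3, q=3/7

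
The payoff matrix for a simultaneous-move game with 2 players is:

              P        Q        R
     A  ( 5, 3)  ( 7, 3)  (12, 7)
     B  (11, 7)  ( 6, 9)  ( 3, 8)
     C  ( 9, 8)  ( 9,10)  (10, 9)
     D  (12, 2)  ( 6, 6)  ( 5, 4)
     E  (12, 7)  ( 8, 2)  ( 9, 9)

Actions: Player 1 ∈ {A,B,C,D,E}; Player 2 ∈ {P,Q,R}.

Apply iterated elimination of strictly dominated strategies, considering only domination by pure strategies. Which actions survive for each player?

Remaining: P1:{A,C} P2:{Q,R}

P1 drop B (E beats it: P:12>11 Q:8>6 R:9>3)
P2 drop P (R beats it: A:7>3 C:9>8 D:4>2 E:9>7)
P1 drop D (A beats it: Q:7>6 R:12>5)
P1 drop E (C beats it: Q:9>8 R:10>9)
P1→{A,C} P2→{Q,R}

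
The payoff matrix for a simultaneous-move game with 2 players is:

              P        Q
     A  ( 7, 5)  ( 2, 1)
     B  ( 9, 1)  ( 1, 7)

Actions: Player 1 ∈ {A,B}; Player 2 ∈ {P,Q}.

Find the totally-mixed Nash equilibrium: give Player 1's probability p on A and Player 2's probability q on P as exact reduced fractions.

P1 indiff ⇒ q·7+(1-q)·2 = q·9+(1-q)·1 ⇒ q(-2) = (1-q)(-1) ⇒ q = 1/3
P2 indiff ⇒ p·5+(1-p)·1 = p·1+(1-p)·7 ⇒ p(4) = (1-p)(6) ⇒ p = 3/5

P1 mixes 3/5 on A; P2 mixes 1/3 on P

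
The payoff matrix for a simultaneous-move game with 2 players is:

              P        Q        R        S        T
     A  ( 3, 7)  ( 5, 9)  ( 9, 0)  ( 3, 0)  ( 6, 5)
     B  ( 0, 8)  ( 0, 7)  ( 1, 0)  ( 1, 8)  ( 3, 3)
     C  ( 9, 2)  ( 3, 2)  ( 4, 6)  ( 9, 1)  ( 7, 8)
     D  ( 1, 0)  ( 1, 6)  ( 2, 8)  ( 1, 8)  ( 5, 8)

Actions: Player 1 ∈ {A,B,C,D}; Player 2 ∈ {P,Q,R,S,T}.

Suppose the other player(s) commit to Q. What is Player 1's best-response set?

BR_1 = {A}

u_1(A vs Q) = 5
u_1(B vs Q) = 0
u_1(C vs Q) = 3
u_1(D vs Q) = 1
max payoff 5 at {A}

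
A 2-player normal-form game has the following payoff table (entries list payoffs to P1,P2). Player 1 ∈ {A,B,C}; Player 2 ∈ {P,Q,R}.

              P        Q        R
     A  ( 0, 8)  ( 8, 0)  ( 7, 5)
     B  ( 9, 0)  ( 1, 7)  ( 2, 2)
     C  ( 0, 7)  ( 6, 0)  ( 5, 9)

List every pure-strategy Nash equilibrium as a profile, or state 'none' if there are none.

Equilibria: none

(A,P): not NE [P1→B gives 9>0]
(A,Q): not NE [P2→P gives 8>0]
(A,R): not NE [P2→P gives 8>5]
(B,P): not NE [P2→Q gives 7>0]
(B,Q): not NE [P1→A gives 8>1]
(B,R): not NE [P1→A gives 7>2; P2→Q gives 7>2]
(C,P): not NE [P1→B gives 9>0; P2→R gives 9>7]
(C,Q): not NE [P1→A gives 8>6; P2→R gives 9>0]
(C,R): not NE [P1→A gives 7>5]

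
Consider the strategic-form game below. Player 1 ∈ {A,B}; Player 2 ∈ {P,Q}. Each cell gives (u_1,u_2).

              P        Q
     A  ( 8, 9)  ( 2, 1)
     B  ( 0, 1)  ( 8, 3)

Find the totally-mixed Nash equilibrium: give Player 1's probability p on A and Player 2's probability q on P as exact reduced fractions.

P1 indiff ⇒ q·8+(1-q)·2 = q·0+(1-q)·8 ⇒ q(8) = (1-q)(6) ⇒ q = 3/7
P2 indiff ⇒ p·9+(1-p)·1 = p·1+(1-p)·3 ⇒ p(8) = (1-p)(2) ⇒ p = 1/5

p=1/5, q=3/7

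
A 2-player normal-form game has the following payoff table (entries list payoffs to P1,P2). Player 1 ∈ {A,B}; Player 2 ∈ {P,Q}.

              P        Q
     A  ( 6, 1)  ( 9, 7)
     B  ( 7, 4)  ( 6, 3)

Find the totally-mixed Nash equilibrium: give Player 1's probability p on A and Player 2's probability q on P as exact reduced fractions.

P1 indiff ⇒ q·6+(1-q)·9 = q·7+(1-q)·6 ⇒ q(-1) = (1-q)(-3) ⇒ q = 3/4
P2 indiff ⇒ p·1+(1-p)·4 = p·7+(1-p)·3 ⇒ p(-6) = (1-p)(-1) ⇒ p = 1/7

p=1/7, q=3/4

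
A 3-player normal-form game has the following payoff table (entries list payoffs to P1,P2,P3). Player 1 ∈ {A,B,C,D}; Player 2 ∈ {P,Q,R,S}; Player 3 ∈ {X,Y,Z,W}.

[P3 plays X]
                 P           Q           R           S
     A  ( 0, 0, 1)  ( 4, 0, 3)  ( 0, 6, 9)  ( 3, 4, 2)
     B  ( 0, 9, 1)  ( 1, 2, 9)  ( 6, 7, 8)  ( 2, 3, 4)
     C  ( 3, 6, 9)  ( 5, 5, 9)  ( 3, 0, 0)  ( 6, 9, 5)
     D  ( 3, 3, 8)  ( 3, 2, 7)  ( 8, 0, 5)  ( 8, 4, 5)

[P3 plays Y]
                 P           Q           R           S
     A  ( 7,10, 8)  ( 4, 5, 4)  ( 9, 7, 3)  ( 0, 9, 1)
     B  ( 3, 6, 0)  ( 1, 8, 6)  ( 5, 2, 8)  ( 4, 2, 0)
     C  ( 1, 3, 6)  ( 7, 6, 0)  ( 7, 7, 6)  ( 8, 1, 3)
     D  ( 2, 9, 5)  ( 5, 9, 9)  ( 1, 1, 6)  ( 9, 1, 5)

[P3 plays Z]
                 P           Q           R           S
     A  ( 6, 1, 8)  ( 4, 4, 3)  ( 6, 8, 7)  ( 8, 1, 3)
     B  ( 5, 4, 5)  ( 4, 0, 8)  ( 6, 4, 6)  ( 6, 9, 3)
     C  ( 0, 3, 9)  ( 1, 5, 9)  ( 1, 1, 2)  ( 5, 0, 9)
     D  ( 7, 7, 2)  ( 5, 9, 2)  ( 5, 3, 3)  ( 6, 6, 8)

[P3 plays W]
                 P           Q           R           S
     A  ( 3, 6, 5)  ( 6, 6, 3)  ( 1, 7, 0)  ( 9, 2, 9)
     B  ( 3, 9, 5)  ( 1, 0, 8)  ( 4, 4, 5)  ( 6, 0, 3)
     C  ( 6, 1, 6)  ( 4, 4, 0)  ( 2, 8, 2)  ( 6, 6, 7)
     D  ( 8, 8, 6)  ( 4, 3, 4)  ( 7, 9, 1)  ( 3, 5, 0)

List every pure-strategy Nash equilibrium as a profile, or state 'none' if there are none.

(A,P,X): not NE [P1→D gives 3>0; P2→R gives 6>0; P3→Z gives 8>1]
(A,P,Y): NE
(A,P,Z): not NE [P1→D gives 7>6; P2→R gives 8>1]
(A,P,W): not NE [P1→D gives 8>3; P2→R gives 7>6; P3→Z gives 8>5]
(A,Q,X): not NE [P1→C gives 5>4; P2→R gives 6>0; P3→Y gives 4>3]
(A,Q,Y): not NE [P1→C gives 7>4; P2→P gives 10>5]
(A,Q,Z): not NE [P1→D gives 5>4; P2→R gives 8>4; P3→Y gives 4>3]
(A,Q,W): not NE [P2→R gives 7>6; P3→Y gives 4>3]
(A,R,X): not NE [P1→D gives 8>0]
(A,R,Y): not NE [P2→P gives 10>7; P3→X gives 9>3]
(A,R,Z): not NE [P3→X gives 9>7]
(A,R,W): not NE [P1→D gives 7>1; P3→X gives 9>0]
(A,S,X): not NE [P1→D gives 8>3; P2→R gives 6>4; P3→W gives 9>2]
(A,S,Y): not NE [P1→D gives 9>0; P2→P gives 10>9; P3→W gives 9>1]
(A,S,Z): not NE [P2→R gives 8>1; P3→W gives 9>3]
(A,S,W): not NE [P2→R gives 7>2]
(B,P,X): not NE [P1→D gives 3>0; P3→W gives 5>1]
(B,P,Y): not NE [P1→A gives 7>3; P2→Q gives 8>6; P3→W gives 5>0]
(B,P,Z): not NE [P1→D gives 7>5; P2→S gives 9>4]
(B,P,W): not NE [P1→D gives 8>3]
(B,Q,X): not NE [P1→C gives 5>1; P2→P gives 9>2]
(B,Q,Y): not NE [P1→C gives 7>1; P3→X gives 9>6]
(B,Q,Z): not NE [P1→D gives 5>4; P2→S gives 9>0; P3→X gives 9>8]
(B,Q,W): not NE [P1→A gives 6>1; P2→P gives 9>0; P3→X gives 9>8]
(B,R,X): not NE [P1→D gives 8>6; P2→P gives 9>7]
(B,R,Y): not NE [P1→A gives 9>5; P2→Q gives 8>2]
(B,R,Z): not NE [P2→S gives 9>4; P3→Y gives 8>6]
(B,R,W): not NE [P1→D gives 7>4; P2→P gives 9>4; P3→Y gives 8>5]
(B,S,X): not NE [P1→D gives 8>2; P2→P gives 9>3]
(B,S,Y): not NE [P1→D gives 9>4; P2→Q gives 8>2; P3→X gives 4>0]
(B,S,Z): not NE [P1→A gives 8>6; P3→X gives 4>3]
(B,S,W): not NE [P1→A gives 9>6; P2→P gives 9>0; P3→X gives 4>3]
(C,P,X): not NE [P2→S gives 9>6]
(C,P,Y): not NE [P1→A gives 7>1; P2→R gives 7>3; P3→Z gives 9>6]
(C,P,Z): not NE [P1→D gives 7>0; P2→Q gives 5>3]
(C,P,W): not NE [P1→D gives 8>6; P2→R gives 8>1; P3→Z gives 9>6]
(C,Q,X): not NE [P2→S gives 9>5]
(C,Q,Y): not NE [P2→R gives 7>6; P3→Z gives 9>0]
(C,Q,Z): not NE [P1→D gives 5>1]
(C,Q,W): not NE [P1→A gives 6>4; P2→R gives 8>4; P3→Z gives 9>0]
(C,R,X): not NE [P1→D gives 8>3; P2→S gives 9>0; P3→Y gives 6>0]
(C,R,Y): not NE [P1→A gives 9>7]
(C,R,Z): not NE [P1→B gives 6>1; P2→Q gives 5>1; P3→Y gives 6>2]
(C,R,W): not NE [P1→D gives 7>2; P3→Y gives 6>2]
(C,S,X): not NE [P1→D gives 8>6; P3→Z gives 9>5]
(C,S,Y): not NE [P1→D gives 9>8; P2→R gives 7>1; P3→Z gives 9>3]
(C,S,Z): not NE [P1→A gives 8>5; P2→Q gives 5>0]
(C,S,W): not NE [P1→A gives 9>6; P2→R gives 8>6; P3→Z gives 9>7]
(D,P,X): not NE [P2→S gives 4>3]
(D,P,Y): not NE [P1→A gives 7>2; P3→X gives 8>5]
(D,P,Z): not NE [P2→Q gives 9>7; P3→X gives 8>2]
(D,P,W): not NE [P2→R gives 9>8; P3→X gives 8>6]
(D,Q,X): not NE [P1→C gives 5>3; P2→S gives 4>2; P3→Y gives 9>7]
(D,Q,Y): not NE [P1→C gives 7>5]
(D,Q,Z): not NE [P3→Y gives 9>2]
(D,Q,W): not NE [P1→A gives 6>4; P2→R gives 9>3; P3→Y gives 9>4]
(D,R,X): not NE [P2→S gives 4>0; P3→Y gives 6>5]
(D,R,Y): not NE [P1→A gives 9>1; P2→Q gives 9>1]
(D,R,Z): not NE [P1→B gives 6>5; P2→Q gives 9>3; P3→Y gives 6>3]
(D,R,W): not NE [P3→Y gives 6>1]
(D,S,X): not NE [P3→Z gives 8>5]
(D,S,Y): not NE [P2→Q gives 9>1; P3→Z gives 8>5]
(D,S,Z): not NE [P1→A gives 8>6; P2→Q gives 9>6]
(D,S,W): not NE [P1→A gives 9>3; P2→R gives 9>5; P3→Z gives 8>0]

PSNE = {(A,P,Y)}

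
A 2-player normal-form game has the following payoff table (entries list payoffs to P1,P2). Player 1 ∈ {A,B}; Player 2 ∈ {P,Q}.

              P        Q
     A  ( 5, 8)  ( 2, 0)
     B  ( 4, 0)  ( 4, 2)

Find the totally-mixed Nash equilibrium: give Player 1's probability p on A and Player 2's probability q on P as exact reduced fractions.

(p,q) = (1/5, 2/3)

P1 indiff ⇒ q·5+(1-q)·2 = q·4+(1-q)·4 ⇒ q(1) = (1-q)(2) ⇒ q = 2/3
P2 indiff ⇒ p·8+(1-p)·0 = p·0+(1-p)·2 ⇒ p(8) = (1-p)(2) ⇒ p = 1/5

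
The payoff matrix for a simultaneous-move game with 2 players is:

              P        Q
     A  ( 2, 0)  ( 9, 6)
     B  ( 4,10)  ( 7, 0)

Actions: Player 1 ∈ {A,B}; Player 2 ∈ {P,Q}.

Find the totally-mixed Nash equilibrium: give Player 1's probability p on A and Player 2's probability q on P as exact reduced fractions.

p=5/8, q=1/2

P1 indiff ⇒ q·2+(1-q)·9 = q·4+(1-q)·7 ⇒ q(-2) = (1-q)(-2) ⇒ q = 1/2
P2 indiff ⇒ p·0+(1-p)·10 = p·6+(1-p)·0 ⇒ p(-6) = (1-p)(-10) ⇒ p = 5/8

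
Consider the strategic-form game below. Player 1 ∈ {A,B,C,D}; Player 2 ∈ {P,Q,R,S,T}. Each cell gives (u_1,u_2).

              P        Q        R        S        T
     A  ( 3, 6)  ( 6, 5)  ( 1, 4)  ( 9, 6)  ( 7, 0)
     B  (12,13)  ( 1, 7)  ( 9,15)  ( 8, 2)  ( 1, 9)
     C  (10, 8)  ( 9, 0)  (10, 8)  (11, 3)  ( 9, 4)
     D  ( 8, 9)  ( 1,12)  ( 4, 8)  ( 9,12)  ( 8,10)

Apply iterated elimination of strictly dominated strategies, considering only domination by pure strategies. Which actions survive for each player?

P1 drop A (C beats it: P:10>3 Q:9>6 R:10>1 S:11>9 T:9>7)
P1 drop D (C beats it: P:10>8 Q:9>1 R:10>4 S:11>9 T:9>8)
P2 drop Q (P beats it: B:13>7 C:8>0)
P2 drop S (P beats it: B:13>2 C:8>3)
P2 drop T (P beats it: B:13>9 C:8>4)
P1→{B,C} P2→{P,R}

Remaining: P1:{B,C} P2:{P,R}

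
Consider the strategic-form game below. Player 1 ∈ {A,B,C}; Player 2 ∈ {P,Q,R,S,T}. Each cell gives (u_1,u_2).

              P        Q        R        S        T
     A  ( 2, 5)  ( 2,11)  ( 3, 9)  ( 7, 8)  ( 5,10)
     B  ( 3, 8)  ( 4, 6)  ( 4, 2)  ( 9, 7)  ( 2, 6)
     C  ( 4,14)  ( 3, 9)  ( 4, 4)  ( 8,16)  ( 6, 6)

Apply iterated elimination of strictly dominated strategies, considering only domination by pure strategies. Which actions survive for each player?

IESDS → P1:{B,C} P2:{P,S}

P1 drop A (C beats it: P:4>2 Q:3>2 R:4>3 S:8>7 T:6>5)
P2 drop Q (P beats it: B:8>6 C:14>9)
P2 drop R (P beats it: B:8>2 C:14>4)
P2 drop T (P beats it: B:8>6 C:14>6)
P1→{B,C} P2→{P,S}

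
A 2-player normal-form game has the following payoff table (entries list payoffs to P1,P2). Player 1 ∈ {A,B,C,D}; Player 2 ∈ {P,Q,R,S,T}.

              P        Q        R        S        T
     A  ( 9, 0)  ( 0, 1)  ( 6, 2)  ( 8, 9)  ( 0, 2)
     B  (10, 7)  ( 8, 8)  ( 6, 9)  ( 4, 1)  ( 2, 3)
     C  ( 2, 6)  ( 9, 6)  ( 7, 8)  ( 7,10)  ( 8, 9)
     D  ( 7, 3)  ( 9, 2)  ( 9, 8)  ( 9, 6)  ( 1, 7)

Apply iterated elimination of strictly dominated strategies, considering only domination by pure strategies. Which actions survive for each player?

P2 drop P (R beats it: A:2>0 B:9>7 C:8>6 D:8>3)
P1 drop A (D beats it: Q:9>0 R:9>6 S:9>8 T:1>0)
P1 drop B (C beats it: Q:9>8 R:7>6 S:7>4 T:8>2)
P2 drop Q (R beats it: C:8>6 D:8>2)
P1→{C,D} P2→{R,S,T}

IESDS → P1:{C,D} P2:{R,S,T}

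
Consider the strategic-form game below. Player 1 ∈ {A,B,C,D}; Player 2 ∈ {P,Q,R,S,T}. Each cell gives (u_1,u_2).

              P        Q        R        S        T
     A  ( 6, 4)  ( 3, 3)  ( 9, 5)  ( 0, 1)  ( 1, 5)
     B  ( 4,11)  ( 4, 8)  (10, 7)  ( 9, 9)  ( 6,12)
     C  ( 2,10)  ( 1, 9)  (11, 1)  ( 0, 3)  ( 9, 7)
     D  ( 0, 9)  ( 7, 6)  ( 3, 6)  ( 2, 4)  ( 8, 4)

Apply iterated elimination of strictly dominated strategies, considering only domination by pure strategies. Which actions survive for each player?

Remaining: P1:{A,B,C} P2:{P,R,T}

P2 drop Q (P beats it: A:4>3 B:11>8 C:10>9 D:9>6)
P2 drop S (P beats it: A:4>1 B:11>9 C:10>3 D:9>4)
P1 drop D (C beats it: P:2>0 R:11>3 T:9>8)
P1→{A,B,C} P2→{P,R,T}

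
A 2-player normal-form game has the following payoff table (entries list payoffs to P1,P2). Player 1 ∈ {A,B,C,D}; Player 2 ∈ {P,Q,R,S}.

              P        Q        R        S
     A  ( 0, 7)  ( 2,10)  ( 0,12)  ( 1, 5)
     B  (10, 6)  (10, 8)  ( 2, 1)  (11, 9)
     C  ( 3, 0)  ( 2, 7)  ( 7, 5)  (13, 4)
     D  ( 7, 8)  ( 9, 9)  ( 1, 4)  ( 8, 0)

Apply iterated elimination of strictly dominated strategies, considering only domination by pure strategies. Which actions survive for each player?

Remaining: P1:{B,C} P2:{Q,S}

P1 drop A (B beats it: P:10>0 Q:10>2 R:2>0 S:11>1)
P1 drop D (B beats it: P:10>7 Q:10>9 R:2>1 S:11>8)
P2 drop P (Q beats it: B:8>6 C:7>0)
P2 drop R (Q beats it: B:8>1 C:7>5)
P1→{B,C} P2→{Q,S}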